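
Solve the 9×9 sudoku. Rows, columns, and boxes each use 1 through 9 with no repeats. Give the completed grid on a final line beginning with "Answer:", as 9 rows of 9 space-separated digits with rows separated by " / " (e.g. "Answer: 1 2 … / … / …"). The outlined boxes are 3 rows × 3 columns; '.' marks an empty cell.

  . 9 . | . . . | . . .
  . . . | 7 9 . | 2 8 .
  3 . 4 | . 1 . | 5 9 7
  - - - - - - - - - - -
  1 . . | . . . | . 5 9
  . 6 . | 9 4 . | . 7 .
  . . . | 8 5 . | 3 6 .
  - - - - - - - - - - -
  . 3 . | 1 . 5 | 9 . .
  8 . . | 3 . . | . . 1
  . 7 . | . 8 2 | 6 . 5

Step 1. [r1c4∈{2,4,5,6}] col 4 places 5 nowhere but r1c4. So r1c4=5.
Step 2. [r7c5∈{6,7}] r7c5 is the only open cell in row 7 admitting 7. So r7c5=7.
Step 3. [r1c8∈{1,3,4}] across col 8, 1 lands solely at r1c8. So r1c8=1.
Step 4. [r1c7∈{4}] r1c7 is down to just 4, so r1c7=4.
Step 5. [r4c2∈{2,4,8}] in row 4, 4 fits only at r4c2 ⇒ r4c2=4.
Step 6. [r6c2∈{2}] r6c2's peers cover all but 2 ⇒ r6c2=2.
Step 7. [r8c5∈{6}] r8c5's peers cover all but 6 ⇒ r8c5=6.
Step 8. [r9c4∈{4}] r9c4 has the single candidate 4 ⇒ r9c4=4.
Step 9. [r7c1∈{2,4,6}] r7c1 is the only open cell in col 1 admitting 4 ⇒ r7c1=4.
Step 10. [r1c1∈{2,6,7}] in col 1, 2 fits only at r1c1, so r1c1=2.
Step 11. [r2c1∈{5,6}] 6 has one home in col 1: r2c1 ⇒ r2c1=6.
Step 12. [r1c5∈{3}] nothing but 3 survives at r1c5. So r1c5=3.
Step 13. [r6c1∈{7,9}] col 1 places 7 nowhere but r6c1. So r6c1=7.
Step 14. [r4c7∈{8}] nothing but 8 survives at r4c7. So r4c7=8.
Step 15. [r5c3∈{3,5,8}] in row 5, 8 fits only at r5c3. So r5c3=8.
Step 16. [r7c8∈{2}] r7c8 is down to just 2 ⇒ r7c8=2.
Step 17. [r9c1∈{9}] r9c1 is down to just 9 ⇒ r9c1=9.
Step 18. [r2c2∈{1,5}] col 2 places 1 nowhere but r2c2, so r2c2=1.
Step 19. [r3c4∈{2,6}] in row 3, 2 fits only at r3c4, so r3c4=2.
Step 20. [r3c6∈{6,8}] r3c6 is the only open cell in row 3 admitting 6, so r3c6=6.
Step 21. [r5c6∈{1,3}] row 5 places 3 nowhere but r5c6, so r5c6=3.
Step 22. [r8c2∈{5}] only 5 remains possible at r8c2, so r8c2=5.
Step 23. [r8c7∈{7}] r8c7 has the single candidate 7. So r8c7=7.
Step 24. [r4c5∈{2}] nothing but 2 survives at r4c5. So r4c5=2.
Step 25. [r4c4∈{6}] r4c4 is down to just 6, so r4c4=6.
Step 26. [r1c6∈{8}] r1c6 has the single candidate 8 ⇒ r1c6=8.
Step 27. [r2c9∈{3}] r2c9 is down to just 3. So r2c9=3.
Step 28. [r6c3∈{9}] r6c3 has the single candidate 9, so r6c3=9.
Step 29. [r9c3∈{1}] r9c3 is down to just 1, so r9c3=1.
Step 30. [r6c6∈{1}] r6c6's peers cover all but 1. So r6c6=1.
Step 31. [r6c9∈{4}] nothing but 4 survives at r6c9 ⇒ r6c9=4.
Step 32. [r2c3∈{5}] r2c3 has the single candidate 5 ⇒ r2c3=5.
Step 33. [r7c3∈{6}] nothing but 6 survives at r7c3. So r7c3=6.
Step 34. [r3c2∈{8}] r3c2 has the single candidate 8. So r3c2=8.
Step 35. [r5c9∈{2}] r5c9 has the single candidate 2, so r5c9=2.
Step 36. [r1c9∈{6}] r1c9's peers cover all but 6, so r1c9=6.
Step 37. [r8c3∈{2}] r8c3 is down to just 2. So r8c3=2.
Step 38. [r5c1∈{5}] nothing but 5 survives at r5c1 ⇒ r5c1=5.
Step 39. [r8c8∈{4}] nothing but 4 survives at r8c8, so r8c8=4.
Step 40. [r2c6∈{4}] r2c6 is down to just 4. So r2c6=4.
Step 41. [r7c9∈{8}] nothing but 8 survives at r7c9 ⇒ r7c9=8.
Step 42. [r8c6∈{9}] nothing but 9 survives at r8c6. So r8c6=9.
Step 43. [r9c8∈{3}] r9c8 has the single candidate 3 ⇒ r9c8=3.
Step 44. [r4c3∈{3}] nothing but 3 survives at r4c3, so r4c3=3.
Step 45. [r5c7∈{1}] r5c7's peers cover all but 1, so r5c7=1.
Step 46. [r4c6∈{7}] nothing but 7 survives at r4c6 ⇒ r4c6=7.
Step 47. [r1c3∈{7}] only 7 remains possible at r1c3. So r1c3=7.

Answer: 2 9 7 5 3 8 4 1 6 / 6 1 5 7 9 4 2 8 3 / 3 8 4 2 1 6 5 9 7 / 1 4 3 6 2 7 8 5 9 / 5 6 8 9 4 3 1 7 2 / 7 2 9 8 5 1 3 6 4 / 4 3 6 1 7 5 9 2 8 / 8 5 2 3 6 9 7 4 1 / 9 7 1 4 8 2 6 3 5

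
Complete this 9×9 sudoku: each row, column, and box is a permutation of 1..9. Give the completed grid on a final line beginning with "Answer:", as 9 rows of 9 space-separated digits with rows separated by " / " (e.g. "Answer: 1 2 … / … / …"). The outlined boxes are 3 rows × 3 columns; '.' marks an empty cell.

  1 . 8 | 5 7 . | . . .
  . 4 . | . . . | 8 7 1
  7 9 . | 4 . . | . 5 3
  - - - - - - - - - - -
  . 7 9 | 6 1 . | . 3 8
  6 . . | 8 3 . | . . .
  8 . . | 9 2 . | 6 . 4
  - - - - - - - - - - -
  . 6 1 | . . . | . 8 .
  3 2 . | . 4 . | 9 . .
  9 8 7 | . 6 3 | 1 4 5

Step 1. [r3c7∈{2}] only 2 remains possible at r3c7, so r3c7=2.
Step 2. [r8c3∈{5}] only 5 remains possible at r8c3, so r8c3=5.
Step 3. [r1c6∈{2,6,9}] 2 has one home in row 1: r1c6. So r1c6=2.
Step 4. [r6c6∈{5,7}] r6c6 is the only open cell in row 6 admitting 7 ⇒ r6c6=7.
Step 5. [r5c8∈{1,2,9}] in col 8, 2 fits only at r5c8, so r5c8=2.
Step 6. [r6c2∈{1,3,5}] in row 6, 5 fits only at r6c2. So r6c2=5.
Step 7. [r2c3∈{2,3,6}] r2c3 is the only open cell in col 3 admitting 2, so r2c3=2.
Step 8. [r3c6∈{1,6,8}] across row 3, 1 lands solely at r3c6, so r3c6=1.
Step 9. [r8c8∈{6}] only 6 remains possible at r8c8, so r8c8=6.
Step 10. [r8c9∈{7}] nothing but 7 survives at r8c9. So r8c9=7.
Step 11. [r2c5∈{9}] nothing but 9 survives at r2c5. So r2c5=9.
Step 12. [r5c3∈{4}] r5c3's peers cover all but 4, so r5c3=4.
Step 13. [r5c6∈{5}] nothing but 5 survives at r5c6. So r5c6=5.
Step 14. [r1c8∈{9}] nothing but 9 survives at r1c8. So r1c8=9.
Step 15. [r7c9∈{2}] r7c9 is down to just 2 ⇒ r7c9=2.
Step 16. [r7c1∈{4}] nothing but 4 survives at r7c1, so r7c1=4.
Step 17. [r3c3∈{6}] nothing but 6 survives at r3c3. So r3c3=6.
Step 18. [r6c3∈{3}] nothing but 3 survives at r6c3 ⇒ r6c3=3.
Step 19. [r1c9∈{6}] r1c9 has the single candidate 6. So r1c9=6.
Step 20. [r7c6∈{9}] r7c6's peers cover all but 9 ⇒ r7c6=9.
Step 21. [r2c4∈{3}] only 3 remains possible at r2c4, so r2c4=3.
Step 22. [r8c4∈{1}] r8c4 is down to just 1, so r8c4=1.
Step 23. [r2c1∈{5}] r2c1 has the single candidate 5 ⇒ r2c1=5.
Step 24. [r7c7∈{3}] nothing but 3 survives at r7c7 ⇒ r7c7=3.
Step 25. [r4c1∈{2}] r4c1 has the single candidate 2 ⇒ r4c1=2.
Step 26. [r5c2∈{1}] r5c2 is down to just 1 ⇒ r5c2=1.
Step 27. [r9c4∈{2}] nothing but 2 survives at r9c4 ⇒ r9c4=2.
Step 28. [r7c4∈{7}] only 7 remains possible at r7c4 ⇒ r7c4=7.
Step 29. [r4c6∈{4}] r4c6 has the single candidate 4 ⇒ r4c6=4.
Step 30. [r5c9∈{9}] r5c9 is down to just 9. So r5c9=9.
Step 31. [r7c5∈{5}] r7c5's peers cover all but 5 ⇒ r7c5=5.
Step 32. [r4c7∈{5}] r4c7 has the single candidate 5. So r4c7=5.
Step 33. [r3c5∈{8}] r3c5's peers cover all but 8. So r3c5=8.
Step 34. [r6c8∈{1}] r6c8 has the single candidate 1. So r6c8=1.
Step 35. [r1c2∈{3}] r1c2 is down to just 3. So r1c2=3.
Step 36. [r1c7∈{4}] nothing but 4 survives at r1c7, so r1c7=4.
Step 37. [r2c6∈{6}] r2c6's peers cover all but 6, so r2c6=6.
Step 38. [r8c6∈{8}] r8c6's peers cover all but 8 ⇒ r8c6=8.
Step 39. [r5c7∈{7}] r5c7's peers cover all but 7, so r5c7=7.

Answer: 1 3 8 5 7 2 4 9 6 / 5 4 2 3 9 6 8 7 1 / 7 9 6 4 8 1 2 5 3 / 2 7 9 6 1 4 5 3 8 / 6 1 4 8 3 5 7 2 9 / 8 5 3 9 2 7 6 1 4 / 4 6 1 7 5 9 3 8 2 / 3 2 5 1 4 8 9 6 7 / 9 8 7 2 6 3 1 4 5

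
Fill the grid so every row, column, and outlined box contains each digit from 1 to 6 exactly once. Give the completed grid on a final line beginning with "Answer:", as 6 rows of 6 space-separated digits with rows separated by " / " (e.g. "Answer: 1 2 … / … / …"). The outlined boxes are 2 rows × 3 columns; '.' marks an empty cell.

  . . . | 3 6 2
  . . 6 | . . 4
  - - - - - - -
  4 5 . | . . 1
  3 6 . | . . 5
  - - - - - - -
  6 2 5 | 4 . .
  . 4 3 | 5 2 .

Step 1. [r1c2∈{1}] r1c2 has the single candidate 1 ⇒ r1c2=1.
Step 2. [r2c5∈{1,5}] across col 5, 5 lands solely at r2c5 ⇒ r2c5=5.
Step 3. [r3c3∈{2}] r3c3's peers cover all but 2, so r3c3=2.
Step 4. [r3c5∈{3}] nothing but 3 survives at r3c5 ⇒ r3c5=3.
Step 5. [r4c4∈{2}] r4c4's peers cover all but 2. So r4c4=2.
Step 6. [r6c6∈{6}] nothing but 6 survives at r6c6, so r6c6=6.
Step 7. [r2c1∈{2}] nothing but 2 survives at r2c1. So r2c1=2.
Step 8. [r4c3∈{1}] r4c3's peers cover all but 1. So r4c3=1.
Step 9. [r2c4∈{1}] r2c4 has the single candidate 1, so r2c4=1.
Step 10. [r1c1∈{5}] r1c1 is down to just 5. So r1c1=5.
Step 11. [r6c1∈{1}] nothing but 1 survives at r6c1. So r6c1=1.
Step 12. [r1c3∈{4}] r1c3 has the single candidate 4 ⇒ r1c3=4.
Step 13. [r2c2∈{3}] r2c2 is down to just 3 ⇒ r2c2=3.
Step 14. [r5c5∈{1}] r5c5's peers cover all but 1 ⇒ r5c5=1.
Step 15. [r4c5∈{4}] nothing but 4 survives at r4c5 ⇒ r4c5=4.
Step 16. [r3c4∈{6}] nothing but 6 survives at r3c4. So r3c4=6.
Step 17. [r5c6∈{3}] r5c6's peers cover all but 3, so r5c6=3.

Answer: 5 1 4 3 6 2 / 2 3 6 1 5 4 / 4 5 2 6 3 1 / 3 6 1 2 4 5 / 6 2 5 4 1 3 / 1 4 3 5 2 6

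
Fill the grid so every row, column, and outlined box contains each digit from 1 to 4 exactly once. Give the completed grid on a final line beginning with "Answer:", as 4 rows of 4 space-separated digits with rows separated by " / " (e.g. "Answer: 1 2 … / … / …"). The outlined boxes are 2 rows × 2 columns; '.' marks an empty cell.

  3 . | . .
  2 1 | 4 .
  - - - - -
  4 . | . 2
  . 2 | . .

Step 1. [r3c3∈{1,3}] r3c3 is the only open cell in row 3 admitting 1. So r3c3=1.
Step 2. [r4c4∈{3,4}] in row 4, 4 fits only at r4c4 ⇒ r4c4=4.
Step 3. [r1c3∈{2}] r1c3 has the single candidate 2 ⇒ r1c3=2.
Step 4. [r4c1∈{1}] r4c1 has the single candidate 1, so r4c1=1.
Step 5. [r4c3∈{3}] only 3 remains possible at r4c3, so r4c3=3.
Step 6. [r1c2∈{4}] r1c2 has the single candidate 4. So r1c2=4.
Step 7. [r2c4∈{3}] nothing but 3 survives at r2c4. So r2c4=3.
Step 8. [r1c4∈{1}] r1c4 has the single candidate 1 ⇒ r1c4=1.
Step 9. [r3c2∈{3}] r3c2's peers cover all but 3 ⇒ r3c2=3.

Answer: 3 4 2 1 / 2 1 4 3 / 4 3 1 2 / 1 2 3 4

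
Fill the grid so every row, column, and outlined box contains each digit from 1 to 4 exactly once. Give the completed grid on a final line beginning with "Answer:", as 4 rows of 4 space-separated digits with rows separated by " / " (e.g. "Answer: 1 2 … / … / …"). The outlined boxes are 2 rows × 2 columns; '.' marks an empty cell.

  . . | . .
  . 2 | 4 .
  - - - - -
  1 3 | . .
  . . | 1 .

Step 1. [r1c3∈{2,3}] 3 has one home in col 3: r1c3. So r1c3=3.
Step 2. [r1c4∈{1,2}] r1c4 is the only open cell in row 1 admitting 2, so r1c4=2.
Step 3. [r4c2∈{4}] only 4 remains possible at r4c2. So r4c2=4.
Step 4. [r2c1∈{3}] r2c1's peers cover all but 3. So r2c1=3.
Step 5. [r4c4∈{3}] nothing but 3 survives at r4c4, so r4c4=3.
Step 6. [r1c2∈{1}] nothing but 1 survives at r1c2. So r1c2=1.
Step 7. [r2c4∈{1}] nothing but 1 survives at r2c4, so r2c4=1.
Step 8. [r3c3∈{2}] r3c3's peers cover all but 2 ⇒ r3c3=2.
Step 9. [r4c1∈{2}] r4c1 has the single candidate 2. So r4c1=2.
Step 10. [r1c1∈{4}] r1c1's peers cover all but 4, so r1c1=4.
Step 11. [r3c4∈{4}] r3c4's peers cover all but 4, so r3c4=4.

Answer: 4 1 3 2 / 3 2 4 1 / 1 3 2 4 / 2 4 1 3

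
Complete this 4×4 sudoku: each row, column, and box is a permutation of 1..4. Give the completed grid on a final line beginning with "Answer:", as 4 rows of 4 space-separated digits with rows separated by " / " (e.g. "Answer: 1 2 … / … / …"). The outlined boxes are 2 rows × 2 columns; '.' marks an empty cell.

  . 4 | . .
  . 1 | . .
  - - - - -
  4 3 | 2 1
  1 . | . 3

Step 1. [r1c4∈{2}] only 2 remains possible at r1c4. So r1c4=2.
Step 2. [r1c1∈{3}] r1c1 has the single candidate 3 ⇒ r1c1=3.
Step 3. [r2c4∈{4}] nothing but 4 survives at r2c4, so r2c4=4.
Step 4. [r4c2∈{2}] only 2 remains possible at r4c2, so r4c2=2.
Step 5. [r2c1∈{2}] r2c1 has the single candidate 2 ⇒ r2c1=2.
Step 6. [r1c3∈{1}] nothing but 1 survives at r1c3, so r1c3=1.
Step 7. [r2c3∈{3}] r2c3 is down to just 3, so r2c3=3.
Step 8. [r4c3∈{4}] only 4 remains possible at r4c3. So r4c3=4.

Answer: 3 4 1 2 / 2 1 3 4 / 4 3 2 1 / 1 2 4 3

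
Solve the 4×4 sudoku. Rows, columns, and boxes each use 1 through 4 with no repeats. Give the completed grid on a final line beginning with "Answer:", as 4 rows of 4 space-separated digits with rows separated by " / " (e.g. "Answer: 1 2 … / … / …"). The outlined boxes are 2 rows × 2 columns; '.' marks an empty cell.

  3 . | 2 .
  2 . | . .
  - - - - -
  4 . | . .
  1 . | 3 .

Step 1. [r2c3∈{1,4}] in col 3, 4 fits only at r2c3. So r2c3=4.
Step 2. [r1c4∈{1}] r1c4's peers cover all but 1 ⇒ r1c4=1.
Step 3. [r4c2∈{2}] r4c2's peers cover all but 2. So r4c2=2.
Step 4. [r4c4∈{4}] nothing but 4 survives at r4c4, so r4c4=4.
Step 5. [r3c4∈{2}] nothing but 2 survives at r3c4. So r3c4=2.
Step 6. [r2c2∈{1}] r2c2 has the single candidate 1. So r2c2=1.
Step 7. [r2c4∈{3}] nothing but 3 survives at r2c4, so r2c4=3.
Step 8. [r1c2∈{4}] only 4 remains possible at r1c2, so r1c2=4.
Step 9. [r3c2∈{3}] nothing but 3 survives at r3c2 ⇒ r3c2=3.
Step 10. [r3c3∈{1}] r3c3 has the single candidate 1 ⇒ r3c3=1.

Answer: 3 4 2 1 / 2 1 4 3 / 4 3 1 2 / 1 2 3 4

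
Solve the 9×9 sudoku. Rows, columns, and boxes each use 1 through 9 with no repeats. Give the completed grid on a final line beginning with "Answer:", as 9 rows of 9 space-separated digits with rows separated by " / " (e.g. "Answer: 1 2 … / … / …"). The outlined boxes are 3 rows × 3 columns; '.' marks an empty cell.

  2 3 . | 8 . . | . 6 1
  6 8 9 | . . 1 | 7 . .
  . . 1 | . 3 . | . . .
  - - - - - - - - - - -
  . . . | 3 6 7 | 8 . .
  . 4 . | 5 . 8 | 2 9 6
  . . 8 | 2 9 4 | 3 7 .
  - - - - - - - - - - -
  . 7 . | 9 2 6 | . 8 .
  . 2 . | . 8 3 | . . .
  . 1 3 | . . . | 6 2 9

Step 1. [r3c2∈{5}] r3c2 has the single candidate 5. So r3c2=5.
Step 2. [r3c8∈{4}] only 4 remains possible at r3c8 ⇒ r3c8=4.
Step 3. [r6c9∈{5}] nothing but 5 survives at r6c9. So r6c9=5.
Step 4. [r7c7∈{1,4,5}] r7c7 is the only open cell in row 7 admitting 1, so r7c7=1.
Step 5. [r8c7∈{4,5}] r8c7 is the only open cell in col 7 admitting 4, so r8c7=4.
Step 6. [r1c7∈{5,9}] r1c7 is the only open cell in col 7 admitting 5, so r1c7=5.
Step 7. [r1c3∈{4,7}] in box 1, 4 fits only at r1c3, so r1c3=4.
Step 8. [r7c3∈{5}] r7c3's peers cover all but 5 ⇒ r7c3=5.
Step 9. [r6c1∈{1}] nothing but 1 survives at r6c1 ⇒ r6c1=1.
Step 10. [r2c4∈{4}] r2c4's peers cover all but 4, so r2c4=4.
Step 11. [r9c5∈{4,5,7}] r9c5 is the only open cell in col 5 admitting 4 ⇒ r9c5=4.
Step 12. [r3c1∈{7}] r3c1 is down to just 7, so r3c1=7.
Step 13. [r2c9∈{2,3}] row 2 places 2 nowhere but r2c9 ⇒ r2c9=2.
Step 14. [r4c1∈{5,9}] across row 4, 5 lands solely at r4c1. So r4c1=5.
Step 15. [r8c4∈{1,7}] across row 8, 1 lands solely at r8c4 ⇒ r8c4=1.
Step 16. [r1c6∈{9}] r1c6's peers cover all but 9, so r1c6=9.
Step 17. [r3c9∈{8}] r3c9 has the single candidate 8 ⇒ r3c9=8.
Step 18. [r5c1∈{3}] r5c1 has the single candidate 3 ⇒ r5c1=3.
Step 19. [r9c1∈{8}] nothing but 8 survives at r9c1 ⇒ r9c1=8.
Step 20. [r5c5∈{1}] r5c5 has the single candidate 1, so r5c5=1.
Step 21. [r5c3∈{7}] r5c3's peers cover all but 7. So r5c3=7.
Step 22. [r3c4∈{6}] r3c4's peers cover all but 6, so r3c4=6.
Step 23. [r8c1∈{9}] only 9 remains possible at r8c1 ⇒ r8c1=9.
Step 24. [r4c9∈{4}] r4c9 is down to just 4. So r4c9=4.
Step 25. [r2c8∈{3}] r2c8 has the single candidate 3. So r2c8=3.
Step 26. [r1c5∈{7}] r1c5 has the single candidate 7 ⇒ r1c5=7.
Step 27. [r9c6∈{5}] only 5 remains possible at r9c6, so r9c6=5.
Step 28. [r4c3∈{2}] nothing but 2 survives at r4c3 ⇒ r4c3=2.
Step 29. [r2c5∈{5}] r2c5 has the single candidate 5. So r2c5=5.
Step 30. [r8c9∈{7}] r8c9's peers cover all but 7. So r8c9=7.
Step 31. [r7c9∈{3}] r7c9 is down to just 3. So r7c9=3.
Step 32. [r8c8∈{5}] r8c8 has the single candidate 5 ⇒ r8c8=5.
Step 33. [r9c4∈{7}] r9c4 is down to just 7. So r9c4=7.
Step 34. [r6c2∈{6}] r6c2's peers cover all but 6. So r6c2=6.
Step 35. [r4c8∈{1}] r4c8 is down to just 1 ⇒ r4c8=1.
Step 36. [r4c2∈{9}] nothing but 9 survives at r4c2 ⇒ r4c2=9.
Step 37. [r7c1∈{4}] r7c1's peers cover all but 4, so r7c1=4.
Step 38. [r3c6∈{2}] only 2 remains possible at r3c6. So r3c6=2.
Step 39. [r8c3∈{6}] r8c3 has the single candidate 6. So r8c3=6.
Step 40. [r3c7∈{9}] r3c7 is down to just 9 ⇒ r3c7=9.

Answer: 2 3 4 8 7 9 5 6 1 / 6 8 9 4 5 1 7 3 2 / 7 5 1 6 3 2 9 4 8 / 5 9 2 3 6 7 8 1 4 / 3 4 7 5 1 8 2 9 6 / 1 6 8 2 9 4 3 7 5 / 4 7 5 9 2 6 1 8 3 / 9 2 6 1 8 3 4 5 7 / 8 1 3 7 4 5 6 2 9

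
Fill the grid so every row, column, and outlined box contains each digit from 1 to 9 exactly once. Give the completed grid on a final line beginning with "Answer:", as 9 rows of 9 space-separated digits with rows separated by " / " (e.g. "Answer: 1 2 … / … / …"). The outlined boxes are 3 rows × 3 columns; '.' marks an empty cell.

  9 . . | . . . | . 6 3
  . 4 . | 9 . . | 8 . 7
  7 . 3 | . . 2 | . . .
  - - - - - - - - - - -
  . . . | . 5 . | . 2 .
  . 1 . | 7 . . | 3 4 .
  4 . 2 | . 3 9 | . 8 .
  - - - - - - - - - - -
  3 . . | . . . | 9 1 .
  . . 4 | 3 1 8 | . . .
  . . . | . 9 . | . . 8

Step 1. [r5c6∈{6}] only 6 remains possible at r5c6. So r5c6=6.
Step 2. [r2c8∈{5}] r2c8's peers cover all but 5, so r2c8=5.
Step 3. [r6c4∈{1}] r6c4 is down to just 1, so r6c4=1.
Step 4. [r1c7∈{1,2,4}] box 3 places 2 nowhere but r1c7, so r1c7=2.
Step 5. [r2c5∈{6}] r2c5 is down to just 6. So r2c5=6.
Step 6. [r3c2∈{5,6,8}] r3c2 is the only open cell in row 3 admitting 6. So r3c2=6.
Step 7. [r3c4∈{4,5,8}] row 3 places 5 nowhere but r3c4 ⇒ r3c4=5.
Step 8. [r3c5∈{4,8}] row 3 places 8 nowhere but r3c5. So r3c5=8.
Step 9. [r1c4∈{4}] r1c4's peers cover all but 4 ⇒ r1c4=4.
Step 10. [r7c5∈{2,4,7}] in col 5, 4 fits only at r7c5 ⇒ r7c5=4.
Step 11. [r8c8∈{7}] r8c8 is down to just 7, so r8c8=7.
Step 12. [r2c3∈{1}] r2c3 has the single candidate 1 ⇒ r2c3=1.
Step 13. [r8c2∈{2,5,9}] in row 8, 9 fits only at r8c2, so r8c2=9.
Step 14. [r3c9∈{1,4,9}] r3c9 is the only open cell in col 9 admitting 4, so r3c9=4.
Step 15. [r4c9∈{1,6,9}] across col 9, 1 lands solely at r4c9, so r4c9=1.
Step 16. [r4c3∈{6,7,8,9}] across row 4, 9 lands solely at r4c3, so r4c3=9.
Step 17. [r4c1∈{6,8}] across box 4, 6 lands solely at r4c1, so r4c1=6.
Step 18. [r5c1∈{5,8}] 8 has one home in col 1: r5c1, so r5c1=8.
Step 19. [r5c3∈{5}] nothing but 5 survives at r5c3. So r5c3=5.
Step 20. [r6c2∈{7}] r6c2's peers cover all but 7. So r6c2=7.
Step 21. [r1c2∈{5,8}] across row 1, 5 lands solely at r1c2 ⇒ r1c2=5.
Step 22. [r9c2∈{2}] r9c2 is down to just 2. So r9c2=2.
Step 23. [r8c9∈{2,5,6}] r8c9 is the only open cell in row 8 admitting 2. So r8c9=2.
Step 24. [r8c7∈{5,6}] 6 has one home in row 8: r8c7. So r8c7=6.
Step 25. [r7c9∈{5}] only 5 remains possible at r7c9 ⇒ r7c9=5.
Step 26. [r7c6∈{7}] only 7 remains possible at r7c6 ⇒ r7c6=7.
Step 27. [r9c4∈{6}] nothing but 6 survives at r9c4. So r9c4=6.
Step 28. [r7c2∈{8}] r7c2's peers cover all but 8. So r7c2=8.
Step 29. [r9c1∈{1,5}] across row 9, 1 lands solely at r9c1 ⇒ r9c1=1.
Step 30. [r4c4∈{8}] r4c4 has the single candidate 8 ⇒ r4c4=8.
Step 31. [r2c1∈{2}] r2c1 is down to just 2. So r2c1=2.
Step 32. [r9c7∈{4}] r9c7 has the single candidate 4. So r9c7=4.
Step 33. [r4c2∈{3}] r4c2 has the single candidate 3, so r4c2=3.
Step 34. [r7c3∈{6}] r7c3 has the single candidate 6 ⇒ r7c3=6.
Step 35. [r6c9∈{6}] r6c9 is down to just 6. So r6c9=6.
Step 36. [r9c8∈{3}] r9c8 has the single candidate 3. So r9c8=3.
Step 37. [r7c4∈{2}] nothing but 2 survives at r7c4 ⇒ r7c4=2.
Step 38. [r8c1∈{5}] only 5 remains possible at r8c1 ⇒ r8c1=5.
Step 39. [r4c7∈{7}] r4c7 has the single candidate 7 ⇒ r4c7=7.
Step 40. [r1c3∈{8}] r1c3 has the single candidate 8, so r1c3=8.
Step 41. [r4c6∈{4}] r4c6 has the single candidate 4, so r4c6=4.
Step 42. [r9c3∈{7}] nothing but 7 survives at r9c3. So r9c3=7.
Step 43. [r3c8∈{9}] nothing but 9 survives at r3c8. So r3c8=9.
Step 44. [r5c5∈{2}] r5c5 has the single candidate 2, so r5c5=2.
Step 45. [r2c6∈{3}] r2c6 is down to just 3, so r2c6=3.
Step 46. [r1c6∈{1}] nothing but 1 survives at r1c6. So r1c6=1.
Step 47. [r6c7∈{5}] r6c7's peers cover all but 5 ⇒ r6c7=5.
Step 48. [r3c7∈{1}] only 1 remains possible at r3c7 ⇒ r3c7=1.
Step 49. [r5c9∈{9}] nothing but 9 survives at r5c9, so r5c9=9.
Step 50. [r1c5∈{7}] only 7 remains possible at r1c5. So r1c5=7.
Step 51. [r9c6∈{5}] r9c6's peers cover all but 5. So r9c6=5.

Answer: 9 5 8 4 7 1 2 6 3 / 2 4 1 9 6 3 8 5 7 / 7 6 3 5 8 2 1 9 4 / 6 3 9 8 5 4 7 2 1 / 8 1 5 7 2 6 3 4 9 / 4 7 2 1 3 9 5 8 6 / 3 8 6 2 4 7 9 1 5 / 5 9 4 3 1 8 6 7 2 / 1 2 7 6 9 5 4 3 8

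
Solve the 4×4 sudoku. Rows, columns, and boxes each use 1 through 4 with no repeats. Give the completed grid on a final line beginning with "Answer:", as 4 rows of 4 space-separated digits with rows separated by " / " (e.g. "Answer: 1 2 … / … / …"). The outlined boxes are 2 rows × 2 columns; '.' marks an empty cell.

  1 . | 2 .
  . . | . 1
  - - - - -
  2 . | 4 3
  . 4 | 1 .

Step 1. [r2c3∈{3}] only 3 remains possible at r2c3 ⇒ r2c3=3.
Step 2. [r3c2∈{1}] r3c2 has the single candidate 1 ⇒ r3c2=1.
Step 3. [r2c2∈{2}] r2c2 has the single candidate 2 ⇒ r2c2=2.
Step 4. [r4c1∈{3}] nothing but 3 survives at r4c1, so r4c1=3.
Step 5. [r4c4∈{2}] r4c4's peers cover all but 2. So r4c4=2.
Step 6. [r2c1∈{4}] nothing but 4 survives at r2c1. So r2c1=4.
Step 7. [r1c4∈{4}] r1c4's peers cover all but 4 ⇒ r1c4=4.
Step 8. [r1c2∈{3}] r1c2's peers cover all but 3. So r1c2=3.

Answer: 1 3 2 4 / 4 2 3 1 / 2 1 4 3 / 3 4 1 2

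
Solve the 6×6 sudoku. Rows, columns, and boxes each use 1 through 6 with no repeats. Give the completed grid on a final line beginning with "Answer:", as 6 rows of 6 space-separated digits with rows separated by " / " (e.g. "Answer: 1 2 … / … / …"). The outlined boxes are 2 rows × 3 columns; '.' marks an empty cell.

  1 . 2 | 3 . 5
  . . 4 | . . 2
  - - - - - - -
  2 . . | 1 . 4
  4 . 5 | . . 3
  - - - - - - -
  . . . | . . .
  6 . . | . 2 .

Step 1. [r5c5∈{1,3,4,5,6}] r5c5 is the only open cell in col 5 admitting 3, so r5c5=3.
Step 2. [r2c4∈{6}] only 6 remains possible at r2c4. So r2c4=6.
Step 3. [r5c3∈{1}] only 1 remains possible at r5c3. So r5c3=1.
Step 4. [r5c1∈{5}] r5c1 is down to just 5, so r5c1=5.
Step 5. [r3c3∈{3,6}] 6 has one home in col 3: r3c3. So r3c3=6.
Step 6. [r3c2∈{3}] nothing but 3 survives at r3c2 ⇒ r3c2=3.
Step 7. [r6c2∈{4}] only 4 remains possible at r6c2 ⇒ r6c2=4.
Step 8. [r4c4∈{2}] r4c4's peers cover all but 2, so r4c4=2.
Step 9. [r5c6∈{6}] r5c6's peers cover all but 6. So r5c6=6.
Step 10. [r1c5∈{4}] r1c5 is down to just 4. So r1c5=4.
Step 11. [r5c2∈{2}] nothing but 2 survives at r5c2, so r5c2=2.
Step 12. [r6c4∈{5}] r6c4 is down to just 5, so r6c4=5.
Step 13. [r2c1∈{3}] only 3 remains possible at r2c1 ⇒ r2c1=3.
Step 14. [r6c3∈{3}] r6c3 is down to just 3 ⇒ r6c3=3.
Step 15. [r3c5∈{5}] r3c5 is down to just 5, so r3c5=5.
Step 16. [r4c5∈{6}] r4c5's peers cover all but 6. So r4c5=6.
Step 17. [r6c6∈{1}] only 1 remains possible at r6c6, so r6c6=1.
Step 18. [r2c2∈{5}] r2c2 has the single candidate 5. So r2c2=5.
Step 19. [r4c2∈{1}] only 1 remains possible at r4c2. So r4c2=1.
Step 20. [r5c4∈{4}] nothing but 4 survives at r5c4 ⇒ r5c4=4.
Step 21. [r1c2∈{6}] r1c2 is down to just 6 ⇒ r1c2=6.
Step 22. [r2c5∈{1}] only 1 remains possible at r2c5. So r2c5=1.

Answer: 1 6 2 3 4 5 / 3 5 4 6 1 2 / 2 3 6 1 5 4 / 4 1 5 2 6 3 / 5 2 1 4 3 6 / 6 4 3 5 2 1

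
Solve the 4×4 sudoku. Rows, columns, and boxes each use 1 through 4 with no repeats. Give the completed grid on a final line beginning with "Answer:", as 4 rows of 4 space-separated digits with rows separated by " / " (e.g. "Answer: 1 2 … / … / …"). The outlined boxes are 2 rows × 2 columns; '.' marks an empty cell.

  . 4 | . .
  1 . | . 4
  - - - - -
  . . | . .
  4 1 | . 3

Step 1. [r4c3∈{2}] r4c3 has the single candidate 2, so r4c3=2.
Step 2. [r2c2∈{2,3}] 2 has one home in row 2: r2c2 ⇒ r2c2=2.
Step 3. [r3c4∈{1}] r3c4 is down to just 1 ⇒ r3c4=1.
Step 4. [r1c1∈{3}] r1c1 is down to just 3 ⇒ r1c1=3.
Step 5. [r3c3∈{4}] nothing but 4 survives at r3c3, so r3c3=4.
Step 6. [r1c3∈{1}] only 1 remains possible at r1c3, so r1c3=1.
Step 7. [r3c2∈{3}] r3c2's peers cover all but 3, so r3c2=3.
Step 8. [r1c4∈{2}] only 2 remains possible at r1c4. So r1c4=2.
Step 9. [r3c1∈{2}] r3c1 is down to just 2 ⇒ r3c1=2.
Step 10. [r2c3∈{3}] r2c3 is down to just 3 ⇒ r2c3=3.

Answer: 3 4 1 2 / 1 2 3 4 / 2 3 4 1 / 4 1 2 3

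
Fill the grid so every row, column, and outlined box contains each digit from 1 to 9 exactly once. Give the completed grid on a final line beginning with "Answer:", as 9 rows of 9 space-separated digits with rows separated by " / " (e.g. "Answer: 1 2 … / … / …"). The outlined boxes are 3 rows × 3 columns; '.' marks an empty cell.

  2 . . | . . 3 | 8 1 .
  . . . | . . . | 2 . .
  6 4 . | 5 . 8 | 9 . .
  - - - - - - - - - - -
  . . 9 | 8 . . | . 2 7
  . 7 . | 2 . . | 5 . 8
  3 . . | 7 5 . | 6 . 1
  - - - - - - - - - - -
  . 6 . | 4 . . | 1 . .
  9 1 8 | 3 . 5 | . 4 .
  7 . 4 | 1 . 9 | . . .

Step 1. [r5c5∈{1,3,4,6,9}] in box 5, 9 fits only at r5c5. So r5c5=9.
Step 2. [r7c1∈{5}] r7c1's peers cover all but 5. So r7c1=5.
Step 3. [r3c9∈{3}] r3c9's peers cover all but 3 ⇒ r3c9=3.
Step 4. [r7c6∈{2,7}] col 6 places 2 nowhere but r7c6. So r7c6=2.
Step 5. [r2c6∈{1,4,6,7}] col 6 places 7 nowhere but r2c6 ⇒ r2c6=7.
Step 6. [r4c7∈{3,4}] in col 7, 4 fits only at r4c7, so r4c7=4.
Step 7. [r4c1∈{1}] r4c1 has the single candidate 1 ⇒ r4c1=1.
Step 8. [r7c3∈{3}] r7c3 is down to just 3. So r7c3=3.
Step 9. [r2c2∈{3,5,8,9}] 3 has one home in row 2: r2c2. So r2c2=3.
Step 10. [r9c2∈{2}] only 2 remains possible at r9c2, so r9c2=2.
Step 11. [r5c6∈{1,4,6}] row 5 places 1 nowhere but r5c6, so r5c6=1.
Step 12. [r3c8∈{7}] nothing but 7 survives at r3c8. So r3c8=7.
Step 13. [r1c2∈{5,9}] col 2 places 9 nowhere but r1c2, so r1c2=9.
Step 14. [r1c4∈{6}] r1c4 has the single candidate 6. So r1c4=6.
Step 15. [r1c5∈{4}] r1c5 is down to just 4, so r1c5=4.
Step 16. [r1c9∈{5}] r1c9 is down to just 5 ⇒ r1c9=5.
Step 17. [r9c9∈{6}] r9c9 is down to just 6. So r9c9=6.
Step 18. [r7c5∈{7,8}] row 7 places 7 nowhere but r7c5, so r7c5=7.
Step 19. [r9c8∈{3,5,8}] across row 9, 5 lands solely at r9c8 ⇒ r9c8=5.
Step 20. [r2c5∈{1}] r2c5's peers cover all but 1. So r2c5=1.
Step 21. [r6c8∈{9}] r6c8's peers cover all but 9. So r6c8=9.
Step 22. [r4c6∈{6}] nothing but 6 survives at r4c6 ⇒ r4c6=6.
Step 23. [r9c7∈{3}] only 3 remains possible at r9c7 ⇒ r9c7=3.
Step 24. [r5c8∈{3}] r5c8 is down to just 3 ⇒ r5c8=3.
Step 25. [r2c1∈{8}] nothing but 8 survives at r2c1. So r2c1=8.
Step 26. [r7c8∈{8}] r7c8 is down to just 8. So r7c8=8.
Step 27. [r3c3∈{1}] r3c3 is down to just 1, so r3c3=1.
Step 28. [r8c5∈{6}] r8c5 is down to just 6 ⇒ r8c5=6.
Step 29. [r1c3∈{7}] r1c3 has the single candidate 7. So r1c3=7.
Step 30. [r8c9∈{2}] r8c9 has the single candidate 2 ⇒ r8c9=2.
Step 31. [r2c9∈{4}] r2c9's peers cover all but 4. So r2c9=4.
Step 32. [r5c1∈{4}] r5c1 is down to just 4, so r5c1=4.
Step 33. [r9c5∈{8}] only 8 remains possible at r9c5. So r9c5=8.
Step 34. [r5c3∈{6}] r5c3 has the single candidate 6 ⇒ r5c3=6.
Step 35. [r4c2∈{5}] nothing but 5 survives at r4c2 ⇒ r4c2=5.
Step 36. [r2c4∈{9}] only 9 remains possible at r2c4. So r2c4=9.
Step 37. [r3c5∈{2}] r3c5 has the single candidate 2, so r3c5=2.
Step 38. [r6c3∈{2}] r6c3 has the single candidate 2 ⇒ r6c3=2.
Step 39. [r7c9∈{9}] r7c9 is down to just 9, so r7c9=9.
Step 40. [r6c6∈{4}] r6c6 has the single candidate 4, so r6c6=4.
Step 41. [r2c3∈{5}] r2c3's peers cover all but 5, so r2c3=5.
Step 42. [r2c8∈{6}] only 6 remains possible at r2c8, so r2c8=6.
Step 43. [r6c2∈{8}] only 8 remains possible at r6c2 ⇒ r6c2=8.
Step 44. [r4c5∈{3}] r4c5 has the single candidate 3, so r4c5=3.
Step 45. [r8c7∈{7}] r8c7 has the single candidate 7, so r8c7=7.

Answer: 2 9 7 6 4 3 8 1 5 / 8 3 5 9 1 7 2 6 4 / 6 4 1 5 2 8 9 7 3 / 1 5 9 8 3 6 4 2 7 / 4 7 6 2 9 1 5 3 8 / 3 8 2 7 5 4 6 9 1 / 5 6 3 4 7 2 1 8 9 / 9 1 8 3 6 5 7 4 2 / 7 2 4 1 8 9 3 5 6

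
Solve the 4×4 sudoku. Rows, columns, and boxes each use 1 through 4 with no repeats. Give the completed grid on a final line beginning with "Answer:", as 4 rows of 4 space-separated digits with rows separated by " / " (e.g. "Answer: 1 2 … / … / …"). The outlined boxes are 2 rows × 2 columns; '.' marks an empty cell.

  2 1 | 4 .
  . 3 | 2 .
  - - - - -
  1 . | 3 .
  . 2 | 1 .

Step 1. [r4c4∈{4}] only 4 remains possible at r4c4 ⇒ r4c4=4.
Step 2. [r2c4∈{1}] r2c4's peers cover all but 1. So r2c4=1.
Step 3. [r4c1∈{3}] r4c1's peers cover all but 3. So r4c1=3.
Step 4. [r3c2∈{4}] r3c2's peers cover all but 4, so r3c2=4.
Step 5. [r1c4∈{3}] r1c4 is down to just 3, so r1c4=3.
Step 6. [r2c1∈{4}] r2c1 is down to just 4, so r2c1=4.
Step 7. [r3c4∈{2}] only 2 remains possible at r3c4, so r3c4=2.

Answer: 2 1 4 3 / 4 3 2 1 / 1 4 3 2 / 3 2 1 4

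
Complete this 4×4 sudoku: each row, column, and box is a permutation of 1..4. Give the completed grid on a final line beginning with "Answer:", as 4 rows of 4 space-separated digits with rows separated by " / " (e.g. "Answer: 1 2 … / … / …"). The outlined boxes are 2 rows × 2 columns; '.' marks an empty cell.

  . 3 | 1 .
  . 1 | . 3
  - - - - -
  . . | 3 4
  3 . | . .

Step 1. [r1c4∈{2}] r1c4 is down to just 2 ⇒ r1c4=2.
Step 2. [r2c1∈{2,4}] across row 2, 2 lands solely at r2c1. So r2c1=2.
Step 3. [r3c2∈{2}] r3c2's peers cover all but 2 ⇒ r3c2=2.
Step 4. [r3c1∈{1}] r3c1 has the single candidate 1. So r3c1=1.
Step 5. [r1c1∈{4}] r1c1 has the single candidate 4. So r1c1=4.
Step 6. [r4c2∈{4}] r4c2 is down to just 4. So r4c2=4.
Step 7. [r2c3∈{4}] r2c3's peers cover all but 4 ⇒ r2c3=4.
Step 8. [r4c4∈{1}] r4c4 is down to just 1 ⇒ r4c4=1.
Step 9. [r4c3∈{2}] r4c3's peers cover all but 2, so r4c3=2.

Answer: 4 3 1 2 / 2 1 4 3 / 1 2 3 4 / 3 4 2 1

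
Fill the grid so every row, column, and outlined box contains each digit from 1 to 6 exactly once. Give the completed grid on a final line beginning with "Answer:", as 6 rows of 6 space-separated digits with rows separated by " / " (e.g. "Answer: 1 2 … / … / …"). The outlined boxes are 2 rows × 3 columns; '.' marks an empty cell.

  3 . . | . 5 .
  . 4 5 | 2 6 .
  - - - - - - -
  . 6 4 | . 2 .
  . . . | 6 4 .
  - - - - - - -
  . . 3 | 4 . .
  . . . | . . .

Step 1. [r2c1∈{1}] only 1 remains possible at r2c1 ⇒ r2c1=1.
Step 2. [r3c1∈{5}] r3c1 has the single candidate 5, so r3c1=5.
Step 3. [r5c5∈{1}] r5c5 is down to just 1 ⇒ r5c5=1.
Step 4. [r4c1∈{2}] r4c1 has the single candidate 2, so r4c1=2.
Step 5. [r6c4∈{3,5}] 5 has one home in col 4: r6c4. So r6c4=5.
Step 6. [r5c1∈{6}] r5c1 is down to just 6 ⇒ r5c1=6.
Step 7. [r2c6∈{3}] nothing but 3 survives at r2c6, so r2c6=3.
Step 8. [r3c6∈{1}] only 1 remains possible at r3c6. So r3c6=1.
Step 9. [r1c2∈{2}] nothing but 2 survives at r1c2, so r1c2=2.
Step 10. [r4c3∈{1}] nothing but 1 survives at r4c3 ⇒ r4c3=1.
Step 11. [r6c6∈{2,6}] in row 6, 6 fits only at r6c6. So r6c6=6.
Step 12. [r4c6∈{5}] only 5 remains possible at r4c6 ⇒ r4c6=5.
Step 13. [r3c4∈{3}] r3c4's peers cover all but 3 ⇒ r3c4=3.
Step 14. [r6c3∈{2}] r6c3 has the single candidate 2. So r6c3=2.
Step 15. [r6c1∈{4}] r6c1 is down to just 4 ⇒ r6c1=4.
Step 16. [r5c6∈{2}] nothing but 2 survives at r5c6. So r5c6=2.
Step 17. [r6c2∈{1}] r6c2's peers cover all but 1. So r6c2=1.
Step 18. [r1c6∈{4}] r1c6 is down to just 4, so r1c6=4.
Step 19. [r5c2∈{5}] only 5 remains possible at r5c2 ⇒ r5c2=5.
Step 20. [r1c4∈{1}] r1c4 has the single candidate 1. So r1c4=1.
Step 21. [r6c5∈{3}] r6c5 has the single candidate 3. So r6c5=3.
Step 22. [r1c3∈{6}] only 6 remains possible at r1c3, so r1c3=6.
Step 23. [r4c2∈{3}] r4c2's peers cover all but 3, so r4c2=3.

Answer: 3 2 6 1 5 4 / 1 4 5 2 6 3 / 5 6 4 3 2 1 / 2 3 1 6 4 5 / 6 5 3 4 1 2 / 4 1 2 5 3 6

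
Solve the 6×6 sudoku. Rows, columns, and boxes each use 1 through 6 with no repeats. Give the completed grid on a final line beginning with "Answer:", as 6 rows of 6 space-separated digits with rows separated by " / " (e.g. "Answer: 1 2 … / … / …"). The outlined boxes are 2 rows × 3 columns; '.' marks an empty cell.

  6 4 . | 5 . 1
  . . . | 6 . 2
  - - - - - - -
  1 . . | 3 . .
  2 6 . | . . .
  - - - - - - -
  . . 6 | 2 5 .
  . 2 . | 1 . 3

Step 1. [r4c4∈{4}] nothing but 4 survives at r4c4 ⇒ r4c4=4.
Step 2. [r3c2∈{5}] r3c2's peers cover all but 5. So r3c2=5.
Step 3. [r2c3∈{1,3,5}] in col 3, 1 fits only at r2c3, so r2c3=1.
Step 4. [r2c2∈{3}] r2c2 has the single candidate 3, so r2c2=3.
Step 5. [r5c6∈{4}] nothing but 4 survives at r5c6, so r5c6=4.
Step 6. [r6c3∈{4,5}] 5 has one home in col 3: r6c3 ⇒ r6c3=5.
Step 7. [r3c5∈{2,6}] row 3 places 2 nowhere but r3c5 ⇒ r3c5=2.
Step 8. [r6c5∈{6}] nothing but 6 survives at r6c5. So r6c5=6.
Step 9. [r3c3∈{4}] nothing but 4 survives at r3c3, so r3c3=4.
Step 10. [r5c1∈{3}] nothing but 3 survives at r5c1 ⇒ r5c1=3.
Step 11. [r1c5∈{3}] r1c5 is down to just 3, so r1c5=3.
Step 12. [r2c5∈{4}] r2c5's peers cover all but 4 ⇒ r2c5=4.
Step 13. [r2c1∈{5}] r2c1 is down to just 5, so r2c1=5.
Step 14. [r1c3∈{2}] r1c3 has the single candidate 2, so r1c3=2.
Step 15. [r4c6∈{5}] r4c6 is down to just 5 ⇒ r4c6=5.
Step 16. [r4c3∈{3}] nothing but 3 survives at r4c3, so r4c3=3.
Step 17. [r3c6∈{6}] r3c6 has the single candidate 6 ⇒ r3c6=6.
Step 18. [r5c2∈{1}] only 1 remains possible at r5c2 ⇒ r5c2=1.
Step 19. [r6c1∈{4}] r6c1 has the single candidate 4, so r6c1=4.
Step 20. [r4c5∈{1}] nothing but 1 survives at r4c5, so r4c5=1.

Answer: 6 4 2 5 3 1 / 5 3 1 6 4 2 / 1 5 4 3 2 6 / 2 6 3 4 1 5 / 3 1 6 2 5 4 / 4 2 5 1 6 3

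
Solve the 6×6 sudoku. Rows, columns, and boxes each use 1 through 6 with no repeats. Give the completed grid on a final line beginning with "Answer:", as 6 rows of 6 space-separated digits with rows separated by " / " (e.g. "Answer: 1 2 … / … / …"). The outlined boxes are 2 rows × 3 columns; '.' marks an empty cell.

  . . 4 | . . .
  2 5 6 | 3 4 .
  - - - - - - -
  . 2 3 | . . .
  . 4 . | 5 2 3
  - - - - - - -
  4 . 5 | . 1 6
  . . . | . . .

Step 1. [r4c3∈{1}] r4c3's peers cover all but 1 ⇒ r4c3=1.
Step 2. [r6c5∈{3,5}] in col 5, 3 fits only at r6c5, so r6c5=3.
Step 3. [r5c4∈{2}] r5c4 is down to just 2, so r5c4=2.
Step 4. [r3c5∈{6}] r3c5 is down to just 6 ⇒ r3c5=6.
Step 5. [r2c6∈{1}] r2c6 has the single candidate 1. So r2c6=1.
Step 6. [r3c6∈{4}] r3c6 has the single candidate 4. So r3c6=4.
Step 7. [r1c1∈{1,3}] 3 has one home in col 1: r1c1, so r1c1=3.
Step 8. [r6c2∈{1,6}] col 2 places 6 nowhere but r6c2. So r6c2=6.
Step 9. [r1c6∈{2,5}] in row 1, 2 fits only at r1c6, so r1c6=2.
Step 10. [r3c1∈{5}] r3c1 has the single candidate 5. So r3c1=5.
Step 11. [r6c6∈{5}] r6c6 is down to just 5, so r6c6=5.
Step 12. [r3c4∈{1}] nothing but 1 survives at r3c4, so r3c4=1.
Step 13. [r6c1∈{1}] only 1 remains possible at r6c1. So r6c1=1.
Step 14. [r6c3∈{2}] only 2 remains possible at r6c3, so r6c3=2.
Step 15. [r4c1∈{6}] only 6 remains possible at r4c1, so r4c1=6.
Step 16. [r1c4∈{6}] r1c4 has the single candidate 6. So r1c4=6.
Step 17. [r6c4∈{4}] nothing but 4 survives at r6c4, so r6c4=4.
Step 18. [r1c5∈{5}] r1c5 has the single candidate 5 ⇒ r1c5=5.
Step 19. [r5c2∈{3}] r5c2 has the single candidate 3, so r5c2=3.
Step 20. [r1c2∈{1}] nothing but 1 survives at r1c2 ⇒ r1c2=1.

Answer: 3 1 4 6 5 2 / 2 5 6 3 4 1 / 5 2 3 1 6 4 / 6 4 1 5 2 3 / 4 3 5 2 1 6 / 1 6 2 4 3 5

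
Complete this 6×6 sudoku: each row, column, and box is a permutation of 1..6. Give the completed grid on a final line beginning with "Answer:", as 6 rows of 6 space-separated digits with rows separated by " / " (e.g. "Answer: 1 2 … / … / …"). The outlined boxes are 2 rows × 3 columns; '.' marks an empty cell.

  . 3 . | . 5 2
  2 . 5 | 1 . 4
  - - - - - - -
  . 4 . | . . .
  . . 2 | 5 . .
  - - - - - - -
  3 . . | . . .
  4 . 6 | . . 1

Step 1. [r1c4∈{6}] r1c4 has the single candidate 6. So r1c4=6.
Step 2. [r3c3∈{1,3}] 3 has one home in col 3: r3c3. So r3c3=3.
Step 3. [r3c6∈{6}] r3c6's peers cover all but 6. So r3c6=6.
Step 4. [r1c1∈{1}] r1c1's peers cover all but 1, so r1c1=1.
Step 5. [r3c4∈{2}] only 2 remains possible at r3c4 ⇒ r3c4=2.
Step 6. [r4c5∈{1,3,4}] row 4 places 4 nowhere but r4c5, so r4c5=4.
Step 7. [r6c2∈{2,5}] r6c2 is the only open cell in row 6 admitting 5. So r6c2=5.
Step 8. [r6c5∈{2,3}] r6c5 is the only open cell in row 6 admitting 2 ⇒ r6c5=2.
Step 9. [r4c2∈{1,6}] 1 has one home in row 4: r4c2 ⇒ r4c2=1.
Step 10. [r2c2∈{6}] r2c2's peers cover all but 6 ⇒ r2c2=6.
Step 11. [r5c3∈{1}] only 1 remains possible at r5c3. So r5c3=1.
Step 12. [r3c5∈{1}] r3c5 has the single candidate 1. So r3c5=1.
Step 13. [r5c5∈{6}] r5c5 is down to just 6. So r5c5=6.
Step 14. [r5c4∈{4}] r5c4 has the single candidate 4 ⇒ r5c4=4.
Step 15. [r2c5∈{3}] only 3 remains possible at r2c5 ⇒ r2c5=3.
Step 16. [r3c1∈{5}] only 5 remains possible at r3c1 ⇒ r3c1=5.
Step 17. [r4c1∈{6}] only 6 remains possible at r4c1 ⇒ r4c1=6.
Step 18. [r5c2∈{2}] r5c2's peers cover all but 2, so r5c2=2.
Step 19. [r6c4∈{3}] r6c4 is down to just 3, so r6c4=3.
Step 20. [r1c3∈{4}] r1c3 has the single candidate 4. So r1c3=4.
Step 21. [r4c6∈{3}] nothing but 3 survives at r4c6, so r4c6=3.
Step 22. [r5c6∈{5}] r5c6 has the single candidate 5. So r5c6=5.

Answer: 1 3 4 6 5 2 / 2 6 5 1 3 4 / 5 4 3 2 1 6 / 6 1 2 5 4 3 / 3 2 1 4 6 5 / 4 5 6 3 2 1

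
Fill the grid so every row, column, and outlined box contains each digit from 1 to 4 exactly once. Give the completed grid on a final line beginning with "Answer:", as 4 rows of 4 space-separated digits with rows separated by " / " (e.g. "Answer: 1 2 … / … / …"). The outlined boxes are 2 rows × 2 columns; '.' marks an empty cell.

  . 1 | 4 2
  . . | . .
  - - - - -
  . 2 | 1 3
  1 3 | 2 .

Step 1. [r2c1∈{2,3,4}] 2 has one home in row 2: r2c1. So r2c1=2.
Step 2. [r2c3∈{3}] nothing but 3 survives at r2c3 ⇒ r2c3=3.
Step 3. [r3c1∈{4}] nothing but 4 survives at r3c1, so r3c1=4.
Step 4. [r4c4∈{4}] r4c4's peers cover all but 4 ⇒ r4c4=4.
Step 5. [r2c2∈{4}] r2c2 is down to just 4. So r2c2=4.
Step 6. [r1c1∈{3}] r1c1's peers cover all but 3. So r1c1=3.
Step 7. [r2c4∈{1}] r2c4 has the single candidate 1. So r2c4=1.

Answer: 3 1 4 2 / 2 4 3 1 / 4 2 1 3 / 1 3 2 4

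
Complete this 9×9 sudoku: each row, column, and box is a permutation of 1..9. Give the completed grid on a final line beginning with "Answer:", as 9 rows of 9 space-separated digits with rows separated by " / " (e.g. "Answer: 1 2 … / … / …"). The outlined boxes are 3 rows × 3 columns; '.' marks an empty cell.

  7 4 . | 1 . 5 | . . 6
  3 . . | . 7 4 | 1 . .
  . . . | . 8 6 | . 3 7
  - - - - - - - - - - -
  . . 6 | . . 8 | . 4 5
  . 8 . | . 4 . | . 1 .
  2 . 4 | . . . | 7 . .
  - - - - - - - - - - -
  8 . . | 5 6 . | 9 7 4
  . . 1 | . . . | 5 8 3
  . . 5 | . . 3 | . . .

Step 1. [r5c3∈{3,7,9}] r5c3 is the only open cell in col 3 admitting 7 ⇒ r5c3=7.
Step 2. [r2c2∈{2,5,6,9}] 6 has one home in row 2: r2c2. So r2c2=6.
Step 3. [r8c6∈{2,7,9}] 7 has one home in col 6: r8c6. So r8c6=7.
Step 4. [r6c5∈{1,3,5,9}] in col 5, 5 fits only at r6c5. So r6c5=5.
Step 5. [r3c2∈{1,2,5,9}] 5 has one home in col 2: r3c2 ⇒ r3c2=5.
Step 6. [r9c4∈{2,4,8,9}] 8 has one home in row 9: r9c4. So r9c4=8.
Step 7. [r1c7∈{2,8}] r1c7 is the only open cell in col 7 admitting 8, so r1c7=8.
Step 8. [r1c5∈{2,3,9}] in row 1, 3 fits only at r1c5 ⇒ r1c5=3.
Step 9. [r8c1∈{4,6,9}] across row 8, 6 lands solely at r8c1. So r8c1=6.
Step 10. [r7c6∈{1,2}] row 7 places 1 nowhere but r7c6, so r7c6=1.
Step 11. [r6c6∈{9}] r6c6 is down to just 9. So r6c6=9.
Step 12. [r5c6∈{2}] nothing but 2 survives at r5c6 ⇒ r5c6=2.
Step 13. [r6c8∈{6}] r6c8 is down to just 6 ⇒ r6c8=6.
Step 14. [r9c8∈{2}] r9c8's peers cover all but 2. So r9c8=2.
Step 15. [r9c5∈{9}] nothing but 9 survives at r9c5, so r9c5=9.
Step 16. [r1c3∈{2,9}] across row 1, 2 lands solely at r1c3. So r1c3=2.
Step 17. [r2c9∈{2,9}] col 9 places 2 nowhere but r2c9. So r2c9=2.
Step 18. [r6c2∈{1,3}] 1 has one home in row 6: r6c2. So r6c2=1.
Step 19. [r4c2∈{3,9}] in box 4, 3 fits only at r4c2, so r4c2=3.
Step 20. [r2c4∈{9}] r2c4 has the single candidate 9. So r2c4=9.
Step 21. [r4c1∈{9}] r4c1's peers cover all but 9, so r4c1=9.
Step 22. [r8c5∈{2}] r8c5 has the single candidate 2. So r8c5=2.
Step 23. [r6c4∈{3}] r6c4 is down to just 3. So r6c4=3.
Step 24. [r8c2∈{9}] r8c2 has the single candidate 9, so r8c2=9.
Step 25. [r7c3∈{3}] nothing but 3 survives at r7c3, so r7c3=3.
Step 26. [r5c1∈{5}] r5c1 has the single candidate 5. So r5c1=5.
Step 27. [r9c9∈{1}] nothing but 1 survives at r9c9. So r9c9=1.
Step 28. [r4c4∈{7}] r4c4 has the single candidate 7. So r4c4=7.
Step 29. [r7c2∈{2}] nothing but 2 survives at r7c2 ⇒ r7c2=2.
Step 30. [r2c3∈{8}] r2c3 has the single candidate 8 ⇒ r2c3=8.
Step 31. [r6c9∈{8}] r6c9's peers cover all but 8 ⇒ r6c9=8.
Step 32. [r9c1∈{4}] nothing but 4 survives at r9c1 ⇒ r9c1=4.
Step 33. [r4c5∈{1}] r4c5's peers cover all but 1. So r4c5=1.
Step 34. [r4c7∈{2}] r4c7 has the single candidate 2 ⇒ r4c7=2.
Step 35. [r3c3∈{9}] r3c3's peers cover all but 9, so r3c3=9.
Step 36. [r3c1∈{1}] nothing but 1 survives at r3c1. So r3c1=1.
Step 37. [r9c7∈{6}] only 6 remains possible at r9c7 ⇒ r9c7=6.
Step 38. [r1c8∈{9}] only 9 remains possible at r1c8, so r1c8=9.
Step 39. [r3c7∈{4}] nothing but 4 survives at r3c7 ⇒ r3c7=4.
Step 40. [r8c4∈{4}] r8c4 has the single candidate 4 ⇒ r8c4=4.
Step 41. [r5c4∈{6}] nothing but 6 survives at r5c4 ⇒ r5c4=6.
Step 42. [r5c7∈{3}] r5c7's peers cover all but 3. So r5c7=3.
Step 43. [r3c4∈{2}] r3c4's peers cover all but 2 ⇒ r3c4=2.
Step 44. [r2c8∈{5}] r2c8 is down to just 5, so r2c8=5.
Step 45. [r5c9∈{9}] r5c9 is down to just 9, so r5c9=9.
Step 46. [r9c2∈{7}] r9c2 has the single candidate 7 ⇒ r9c2=7.

Answer: 7 4 2 1 3 5 8 9 6 / 3 6 8 9 7 4 1 5 2 / 1 5 9 2 8 6 4 3 7 / 9 3 6 7 1 8 2 4 5 / 5 8 7 6 4 2 3 1 9 / 2 1 4 3 5 9 7 6 8 / 8 2 3 5 6 1 9 7 4 / 6 9 1 4 2 7 5 8 3 / 4 7 5 8 9 3 6 2 1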